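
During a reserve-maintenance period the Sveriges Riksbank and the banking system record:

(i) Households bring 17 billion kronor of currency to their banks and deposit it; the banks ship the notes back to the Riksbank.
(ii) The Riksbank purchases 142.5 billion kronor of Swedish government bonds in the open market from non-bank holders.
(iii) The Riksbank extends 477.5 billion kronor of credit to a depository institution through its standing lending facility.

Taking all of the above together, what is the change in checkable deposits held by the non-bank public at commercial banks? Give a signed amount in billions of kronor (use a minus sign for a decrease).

Currency deposit 17 billion kronor: non-bank counterparties' bank balances rise → +17B.
Asset purchase (from non-banks) 142.5 billion kronor: non-bank counterparties' bank balances rise → +142.5B.
Discount-window loan 477.5 billion kronor: the counterparty is a bank, so public deposits are unchanged → 0.
Net: 17 + 142.5 + 0 = +159.5 billion.

+159.5 billion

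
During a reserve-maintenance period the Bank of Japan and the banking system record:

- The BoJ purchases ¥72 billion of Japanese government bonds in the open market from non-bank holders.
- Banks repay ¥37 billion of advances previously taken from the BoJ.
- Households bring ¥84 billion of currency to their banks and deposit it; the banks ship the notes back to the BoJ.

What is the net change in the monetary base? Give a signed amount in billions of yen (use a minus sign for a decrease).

+¥35 billion

BoJ balance sheet:
  Assets:      Securities +¥72B, Loans to banks −¥37B
  Liabilities: Bank reserves +¥119B, Currency in circulation −¥84B
Commercial banking system:
  Assets:      Reserves at CB +¥119B
  Liabilities: Checkable deposits +¥156B, Borrowings from CB −¥37B
Monetary base = currency + reserves: −¥84B + (+¥119B) = +¥35 billion.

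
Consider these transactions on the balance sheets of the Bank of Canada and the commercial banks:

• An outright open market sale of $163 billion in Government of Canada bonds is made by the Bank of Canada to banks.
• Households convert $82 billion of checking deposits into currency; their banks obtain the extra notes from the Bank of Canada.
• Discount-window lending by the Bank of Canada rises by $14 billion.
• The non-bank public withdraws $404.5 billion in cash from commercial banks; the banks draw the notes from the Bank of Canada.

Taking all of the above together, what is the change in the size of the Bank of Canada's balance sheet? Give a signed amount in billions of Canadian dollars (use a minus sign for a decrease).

-$149 billion

OMO sale (to banks) $163 billion: a Bank of Canada asset is shed → −$163B.
Currency withdrawal $82 billion: only the composition of liabilities changes → 0.
Discount-window loan $14 billion: a Bank of Canada asset is acquired → +$14B.
Currency withdrawal $404.5 billion: only the composition of liabilities changes → 0.
Net: −163 + 0 + 14 + 0 = -$149 billion.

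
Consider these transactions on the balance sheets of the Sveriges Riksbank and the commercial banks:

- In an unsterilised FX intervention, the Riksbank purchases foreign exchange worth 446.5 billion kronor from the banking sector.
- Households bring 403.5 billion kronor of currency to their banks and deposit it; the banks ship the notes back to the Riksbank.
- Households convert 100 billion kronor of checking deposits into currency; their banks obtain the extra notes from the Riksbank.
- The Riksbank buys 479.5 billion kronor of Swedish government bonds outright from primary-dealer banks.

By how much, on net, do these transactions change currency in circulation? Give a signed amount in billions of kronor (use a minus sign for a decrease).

FX purchase 446.5 billion kronor: no currency enters or leaves circulation → 0.
Currency deposit 403.5 billion kronor: notes return to the central bank → −403.5B.
Currency withdrawal 100 billion kronor: notes leave the central bank → +100B.
OMO purchase (from banks) 479.5 billion kronor: no currency enters or leaves circulation → 0.
Net: 0 − 403.5 + 100 + 0 = -303.5 billion.

-303.5 billion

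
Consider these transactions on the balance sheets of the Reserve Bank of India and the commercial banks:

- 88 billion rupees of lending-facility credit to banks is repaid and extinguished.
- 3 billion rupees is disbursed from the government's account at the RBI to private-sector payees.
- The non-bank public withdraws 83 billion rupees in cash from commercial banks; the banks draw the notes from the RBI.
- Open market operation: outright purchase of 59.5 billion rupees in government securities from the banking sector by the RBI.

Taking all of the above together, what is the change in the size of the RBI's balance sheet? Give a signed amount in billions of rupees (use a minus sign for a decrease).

-28.5 billion

RBI balance sheet:
  Assets:      Securities +59.5B, Loans to banks −88B
  Liabilities: Bank reserves −108.5B, Currency in circulation +83B, Government deposits −3B
Change in total RBI assets = -28.5 billion.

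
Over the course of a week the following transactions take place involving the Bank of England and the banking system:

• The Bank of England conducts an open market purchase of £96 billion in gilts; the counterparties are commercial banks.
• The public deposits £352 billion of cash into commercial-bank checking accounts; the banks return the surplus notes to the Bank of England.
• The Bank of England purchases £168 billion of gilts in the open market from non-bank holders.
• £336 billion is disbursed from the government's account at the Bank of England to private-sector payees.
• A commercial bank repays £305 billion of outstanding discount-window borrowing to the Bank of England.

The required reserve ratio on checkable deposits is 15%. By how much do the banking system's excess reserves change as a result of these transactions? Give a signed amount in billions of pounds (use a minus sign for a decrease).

OMO purchase (from banks) £96 billion: reserves +£96B, deposits 0.
Currency deposit £352 billion: reserves +£352B, deposits +£352B.
Asset purchase (from non-banks) £168 billion: reserves +£168B, deposits +£168B.
Government spending £336 billion: reserves +£336B, deposits +£336B.
Discount-window repayment £305 billion: reserves −£305B, deposits 0.
Totals: Δreserves = +£647B, Δdeposits = +£856B.
Δrequired reserves = 15% × +£856B = +£128.4B.
Δexcess reserves = Δreserves − Δrequired = +£647B − (+£128.4B) = +£518.6 billion.

+£518.6 billion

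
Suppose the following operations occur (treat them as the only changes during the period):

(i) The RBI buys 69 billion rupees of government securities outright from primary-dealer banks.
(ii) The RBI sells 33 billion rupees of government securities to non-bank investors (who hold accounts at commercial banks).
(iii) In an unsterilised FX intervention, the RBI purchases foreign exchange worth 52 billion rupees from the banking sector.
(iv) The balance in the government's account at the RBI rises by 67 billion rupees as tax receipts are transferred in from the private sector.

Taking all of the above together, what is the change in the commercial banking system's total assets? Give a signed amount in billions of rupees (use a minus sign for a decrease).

OMO purchase (from banks) 69 billion rupees: just an asset swap on bank balance sheets → 0.
Asset sale (to non-banks) 33 billion rupees: bank balance sheets shrink → −33B.
FX purchase 52 billion rupees: just an asset swap on bank balance sheets → 0.
Government account inflow 67 billion rupees: bank balance sheets shrink → −67B.
Net: 0 − 33 + 0 − 67 = -100 billion.

-100 billion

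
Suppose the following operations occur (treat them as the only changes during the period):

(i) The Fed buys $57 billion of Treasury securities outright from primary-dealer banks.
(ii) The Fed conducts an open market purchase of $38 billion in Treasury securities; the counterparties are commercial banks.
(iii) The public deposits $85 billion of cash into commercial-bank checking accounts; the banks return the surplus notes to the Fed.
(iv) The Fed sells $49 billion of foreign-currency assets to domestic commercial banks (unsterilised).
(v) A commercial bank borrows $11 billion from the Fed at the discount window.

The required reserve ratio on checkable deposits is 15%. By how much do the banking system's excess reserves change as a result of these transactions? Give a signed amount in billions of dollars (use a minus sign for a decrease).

OMO purchase (from banks) $57 billion: reserves +$57B, deposits 0.
OMO purchase (from banks) $38 billion: reserves +$38B, deposits 0.
Currency deposit $85 billion: reserves +$85B, deposits +$85B.
FX sale $49 billion: reserves −$49B, deposits 0.
Discount-window loan $11 billion: reserves +$11B, deposits 0.
Totals: Δreserves = +$142B, Δdeposits = +$85B.
Δrequired reserves = 15% × +$85B = +$12.75B.
Δexcess reserves = Δreserves − Δrequired = +$142B − (+$12.75B) = +$129.25 billion.

+$129.25 billion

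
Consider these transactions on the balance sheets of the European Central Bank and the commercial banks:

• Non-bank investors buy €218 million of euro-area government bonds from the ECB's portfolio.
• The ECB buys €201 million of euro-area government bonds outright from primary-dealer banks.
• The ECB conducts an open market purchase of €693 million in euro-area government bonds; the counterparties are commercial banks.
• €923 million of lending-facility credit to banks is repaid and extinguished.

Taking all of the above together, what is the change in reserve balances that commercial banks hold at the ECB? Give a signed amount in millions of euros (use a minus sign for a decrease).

-€247 million

Asset sale (to non-banks) €218 million: the non-bank buyers' banks settle from reserves → −€218M.
OMO purchase (from banks) €201 million: the ECB pays by crediting reserve accounts → +€201M.
OMO purchase (from banks) €693 million: the ECB pays by crediting reserve accounts → +€693M.
Discount-window repayment €923 million: repayment is debited from reserves → −€923M.
Net: −218 + 201 + 693 − 923 = -€247 million.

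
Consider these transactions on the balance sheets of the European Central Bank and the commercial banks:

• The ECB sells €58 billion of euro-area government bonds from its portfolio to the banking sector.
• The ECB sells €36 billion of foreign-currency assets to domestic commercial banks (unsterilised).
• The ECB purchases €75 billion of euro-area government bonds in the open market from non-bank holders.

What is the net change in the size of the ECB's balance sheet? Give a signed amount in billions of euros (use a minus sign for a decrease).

OMO sale (to banks) €58 billion: an ECB asset is shed → −€58B.
FX sale €36 billion: an ECB asset is shed → −€36B.
Asset purchase (from non-banks) €75 billion: an ECB asset is acquired → +€75B.
Net: −58 − 36 + 75 = -€19 billion.

-€19 billion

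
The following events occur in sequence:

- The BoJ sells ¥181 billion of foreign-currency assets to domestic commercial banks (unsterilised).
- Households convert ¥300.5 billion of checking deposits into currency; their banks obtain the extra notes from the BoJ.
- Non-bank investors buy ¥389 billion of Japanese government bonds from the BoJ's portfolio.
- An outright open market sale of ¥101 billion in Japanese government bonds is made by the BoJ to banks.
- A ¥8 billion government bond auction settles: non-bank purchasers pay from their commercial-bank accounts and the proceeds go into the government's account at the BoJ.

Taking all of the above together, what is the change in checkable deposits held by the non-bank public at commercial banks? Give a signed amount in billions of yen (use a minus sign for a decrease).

-¥697.5 billion

FX sale ¥181 billion: the counterparty is a bank, so public deposits are unchanged → 0.
Currency withdrawal ¥300.5 billion: non-bank counterparties' bank balances fall → −¥300.5B.
Asset sale (to non-banks) ¥389 billion: non-bank counterparties' bank balances fall → −¥389B.
OMO sale (to banks) ¥101 billion: the counterparty is a bank, so public deposits are unchanged → 0.
Government account inflow ¥8 billion: non-bank counterparties' bank balances fall → −¥8B.
Net: 0 − 300.5 − 389 + 0 − 8 = -¥697.5 billion.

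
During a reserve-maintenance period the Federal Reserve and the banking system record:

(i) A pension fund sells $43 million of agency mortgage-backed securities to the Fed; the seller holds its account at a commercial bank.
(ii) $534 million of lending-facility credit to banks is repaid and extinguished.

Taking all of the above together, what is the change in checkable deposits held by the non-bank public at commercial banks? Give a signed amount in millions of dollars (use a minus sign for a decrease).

Asset purchase (from non-banks) $43 million: non-bank counterparties' bank balances rise → +$43M.
Discount-window repayment $534 million: the counterparty is a bank, so public deposits are unchanged → 0.
Net: 43 + 0 = +$43 million.

+$43 million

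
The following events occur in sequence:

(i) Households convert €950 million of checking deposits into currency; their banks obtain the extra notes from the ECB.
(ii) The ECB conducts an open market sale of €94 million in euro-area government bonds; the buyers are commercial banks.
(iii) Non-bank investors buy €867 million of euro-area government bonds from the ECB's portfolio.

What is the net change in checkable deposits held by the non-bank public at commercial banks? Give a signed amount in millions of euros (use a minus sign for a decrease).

-€1817 million

Currency withdrawal €950 million: non-bank counterparties' bank balances fall → −€950M.
OMO sale (to banks) €94 million: the counterparty is a bank, so public deposits are unchanged → 0.
Asset sale (to non-banks) €867 million: non-bank counterparties' bank balances fall → −€867M.
Net: −950 + 0 − 867 = -€1817 million.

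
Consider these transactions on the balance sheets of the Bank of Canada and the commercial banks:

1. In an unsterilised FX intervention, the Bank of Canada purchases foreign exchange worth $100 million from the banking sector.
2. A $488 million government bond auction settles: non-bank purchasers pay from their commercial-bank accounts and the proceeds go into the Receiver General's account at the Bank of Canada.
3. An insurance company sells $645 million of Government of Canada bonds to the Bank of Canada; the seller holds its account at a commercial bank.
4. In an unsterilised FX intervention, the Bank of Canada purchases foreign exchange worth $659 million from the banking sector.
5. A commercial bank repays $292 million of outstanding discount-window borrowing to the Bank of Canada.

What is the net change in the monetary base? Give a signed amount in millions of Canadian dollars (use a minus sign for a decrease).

Bank of Canada balance sheet:
  Assets:      Securities +$645M, Loans to banks −$292M, Foreign assets +$759M
  Liabilities: Bank reserves +$624M, Government deposits +$488M
Monetary base = currency + reserves: 0 + (+$624M) = +$624 million.

+$624 million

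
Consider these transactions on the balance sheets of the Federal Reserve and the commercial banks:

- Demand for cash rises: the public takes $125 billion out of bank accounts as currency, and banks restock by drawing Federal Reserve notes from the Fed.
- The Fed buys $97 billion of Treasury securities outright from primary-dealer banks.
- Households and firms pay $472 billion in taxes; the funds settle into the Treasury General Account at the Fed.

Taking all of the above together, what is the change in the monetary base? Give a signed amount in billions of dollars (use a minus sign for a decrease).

Fed balance sheet:
  Assets:      Securities +$97B
  Liabilities: Bank reserves −$500B, Currency in circulation +$125B, Government deposits +$472B
Commercial banking system:
  Assets:      Reserves at CB −$500B, Securities −$97B
  Liabilities: Checkable deposits −$597B
Monetary base = currency + reserves: +$125B + (−$500B) = -$375 billion.

-$375 billion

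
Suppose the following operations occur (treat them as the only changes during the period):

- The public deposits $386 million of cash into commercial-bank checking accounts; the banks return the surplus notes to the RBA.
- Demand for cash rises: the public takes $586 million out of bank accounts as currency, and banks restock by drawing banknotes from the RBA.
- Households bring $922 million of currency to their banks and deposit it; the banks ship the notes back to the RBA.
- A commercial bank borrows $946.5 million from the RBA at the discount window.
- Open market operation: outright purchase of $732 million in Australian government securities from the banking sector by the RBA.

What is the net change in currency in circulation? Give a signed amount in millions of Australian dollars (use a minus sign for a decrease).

RBA balance sheet:
  Assets:      Securities +$732M, Loans to banks +$946.5M
  Liabilities: Bank reserves +$2400.5M, Currency in circulation −$722M
Commercial banking system:
  Assets:      Reserves at CB +$2400.5M, Securities −$732M
  Liabilities: Checkable deposits +$722M, Borrowings from CB +$946.5M
So the change in currency in circulation is -$722 million.

-$722 million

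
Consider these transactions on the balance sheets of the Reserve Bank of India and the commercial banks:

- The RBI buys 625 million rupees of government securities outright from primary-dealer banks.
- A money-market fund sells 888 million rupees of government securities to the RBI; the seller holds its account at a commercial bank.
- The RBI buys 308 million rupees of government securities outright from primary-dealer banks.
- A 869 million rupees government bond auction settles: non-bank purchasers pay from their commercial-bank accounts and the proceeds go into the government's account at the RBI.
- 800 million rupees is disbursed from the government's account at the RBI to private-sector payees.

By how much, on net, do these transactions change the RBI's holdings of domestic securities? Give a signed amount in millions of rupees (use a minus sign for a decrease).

+1821 million

OMO purchase (from banks) 625 million rupees: securities added to the RBI's portfolio → +625M.
Asset purchase (from non-banks) 888 million rupees: securities added to the RBI's portfolio → +888M.
OMO purchase (from banks) 308 million rupees: securities added to the RBI's portfolio → +308M.
Government account inflow 869 million rupees: the RBI's securities portfolio is untouched → 0.
Government spending 800 million rupees: the RBI's securities portfolio is untouched → 0.
Net: 625 + 888 + 308 + 0 + 0 = +1821 million.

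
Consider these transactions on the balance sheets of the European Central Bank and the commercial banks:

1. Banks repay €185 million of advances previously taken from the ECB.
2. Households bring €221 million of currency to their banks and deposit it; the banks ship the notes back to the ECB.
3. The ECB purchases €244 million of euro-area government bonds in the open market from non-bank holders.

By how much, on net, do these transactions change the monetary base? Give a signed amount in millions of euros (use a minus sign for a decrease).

Discount-window repayment €185 million: ECB balance sheet contracts → −€185M.
Currency deposit €221 million: just a shift between currency and reserves — both are base money → 0.
Asset purchase (from non-banks) €244 million: ECB balance sheet expands → +€244M.
Net: −185 + 0 + 244 = +€59 million.

+€59 million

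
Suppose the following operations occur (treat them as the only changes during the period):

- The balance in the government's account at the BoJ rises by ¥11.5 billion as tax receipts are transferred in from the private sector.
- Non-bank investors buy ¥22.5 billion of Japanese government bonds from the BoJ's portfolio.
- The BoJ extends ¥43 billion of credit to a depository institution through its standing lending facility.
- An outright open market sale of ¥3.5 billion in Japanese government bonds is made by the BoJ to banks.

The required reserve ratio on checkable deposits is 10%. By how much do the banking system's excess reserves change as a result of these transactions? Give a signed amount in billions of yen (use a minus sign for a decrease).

Government account inflow ¥11.5 billion: reserves −¥11.5B, deposits −¥11.5B.
Asset sale (to non-banks) ¥22.5 billion: reserves −¥22.5B, deposits −¥22.5B.
Discount-window loan ¥43 billion: reserves +¥43B, deposits 0.
OMO sale (to banks) ¥3.5 billion: reserves −¥3.5B, deposits 0.
Totals: Δreserves = +¥5.5B, Δdeposits = −¥34B.
Δrequired reserves = 10% × −¥34B = −¥3.4B.
Δexcess reserves = Δreserves − Δrequired = +¥5.5B − (−¥3.4B) = +¥8.9 billion.

+¥8.9 billion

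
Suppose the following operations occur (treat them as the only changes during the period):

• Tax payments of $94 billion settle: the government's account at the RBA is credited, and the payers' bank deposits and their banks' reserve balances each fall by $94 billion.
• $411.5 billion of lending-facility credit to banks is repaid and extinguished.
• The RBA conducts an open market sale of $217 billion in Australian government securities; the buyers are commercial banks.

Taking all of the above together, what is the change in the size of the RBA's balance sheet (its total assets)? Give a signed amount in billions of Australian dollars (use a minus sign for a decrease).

Government account inflow $94 billion: only the composition of liabilities changes → 0.
Discount-window repayment $411.5 billion: an RBA asset is shed → −$411.5B.
OMO sale (to banks) $217 billion: an RBA asset is shed → −$217B.
Net: 0 − 411.5 − 217 = -$628.5 billion.

-$628.5 billion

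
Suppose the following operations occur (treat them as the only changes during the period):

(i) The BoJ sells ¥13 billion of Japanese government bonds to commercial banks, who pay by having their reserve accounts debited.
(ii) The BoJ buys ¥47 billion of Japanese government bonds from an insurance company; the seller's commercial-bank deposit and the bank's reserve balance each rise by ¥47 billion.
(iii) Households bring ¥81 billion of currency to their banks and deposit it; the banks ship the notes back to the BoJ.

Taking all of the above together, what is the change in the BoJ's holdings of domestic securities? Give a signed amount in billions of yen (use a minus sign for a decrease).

+¥34 billion

OMO sale (to banks) ¥13 billion: securities removed from the BoJ's portfolio → −¥13B.
Asset purchase (from non-banks) ¥47 billion: securities added to the BoJ's portfolio → +¥47B.
Currency deposit ¥81 billion: the BoJ's securities portfolio is untouched → 0.
Net: −13 + 47 + 0 = +¥34 billion.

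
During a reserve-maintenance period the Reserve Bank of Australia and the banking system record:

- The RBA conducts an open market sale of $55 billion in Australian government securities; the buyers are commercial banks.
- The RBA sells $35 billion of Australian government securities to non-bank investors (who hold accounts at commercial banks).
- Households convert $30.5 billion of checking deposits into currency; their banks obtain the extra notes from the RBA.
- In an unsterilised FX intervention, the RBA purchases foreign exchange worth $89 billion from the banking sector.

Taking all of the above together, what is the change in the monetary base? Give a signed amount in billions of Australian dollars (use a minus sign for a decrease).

RBA balance sheet:
  Assets:      Securities −$90B, Foreign assets +$89B
  Liabilities: Bank reserves −$31.5B, Currency in circulation +$30.5B
Monetary base = currency + reserves: +$30.5B + (−$31.5B) = -$1 billion.

-$1 billion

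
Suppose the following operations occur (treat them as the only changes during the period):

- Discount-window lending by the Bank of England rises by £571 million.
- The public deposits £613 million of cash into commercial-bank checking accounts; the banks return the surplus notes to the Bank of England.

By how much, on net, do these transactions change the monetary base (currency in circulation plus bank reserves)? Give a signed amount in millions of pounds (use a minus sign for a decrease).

Discount-window loan £571 million: Bank of England balance sheet expands → +£571M.
Currency deposit £613 million: just a shift between currency and reserves — both are base money → 0.
Net: 571 + 0 = +£571 million.

+£571 million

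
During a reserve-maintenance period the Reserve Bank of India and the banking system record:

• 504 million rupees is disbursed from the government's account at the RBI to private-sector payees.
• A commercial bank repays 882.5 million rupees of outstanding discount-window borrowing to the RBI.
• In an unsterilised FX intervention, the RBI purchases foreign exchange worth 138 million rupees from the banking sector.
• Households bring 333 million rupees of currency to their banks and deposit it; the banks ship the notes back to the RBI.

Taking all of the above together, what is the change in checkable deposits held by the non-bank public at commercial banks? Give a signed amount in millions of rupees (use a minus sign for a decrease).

RBI balance sheet:
  Assets:      Loans to banks −882.5M, Foreign assets +138M
  Liabilities: Bank reserves +92.5M, Currency in circulation −333M, Government deposits −504M
Commercial banking system:
  Assets:      Reserves at CB +92.5M, Foreign assets −138M
  Liabilities: Checkable deposits +837M, Borrowings from CB −882.5M
So the change in checkable deposits held by the non-bank public at commercial banks is +837 million.

+837 million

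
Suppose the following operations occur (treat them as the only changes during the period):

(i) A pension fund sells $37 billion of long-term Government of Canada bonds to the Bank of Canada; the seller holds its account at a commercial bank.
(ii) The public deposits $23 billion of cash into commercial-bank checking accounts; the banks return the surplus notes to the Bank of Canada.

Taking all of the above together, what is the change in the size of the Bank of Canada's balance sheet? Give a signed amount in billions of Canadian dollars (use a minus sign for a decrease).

Bank of Canada balance sheet:
  Assets:      Securities +$37B
  Liabilities: Bank reserves +$60B, Currency in circulation −$23B
Change in total Bank of Canada assets = +$37 billion.

+$37 billion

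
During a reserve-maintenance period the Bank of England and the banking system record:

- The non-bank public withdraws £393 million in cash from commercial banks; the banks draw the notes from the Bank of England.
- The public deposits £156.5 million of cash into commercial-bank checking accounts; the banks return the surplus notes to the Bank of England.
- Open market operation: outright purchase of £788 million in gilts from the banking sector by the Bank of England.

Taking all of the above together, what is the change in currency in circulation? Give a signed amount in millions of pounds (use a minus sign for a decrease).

Currency withdrawal £393 million: notes leave the central bank → +£393M.
Currency deposit £156.5 million: notes return to the central bank → −£156.5M.
OMO purchase (from banks) £788 million: no currency enters or leaves circulation → 0.
Net: 393 − 156.5 + 0 = +£236.5 million.

+£236.5 million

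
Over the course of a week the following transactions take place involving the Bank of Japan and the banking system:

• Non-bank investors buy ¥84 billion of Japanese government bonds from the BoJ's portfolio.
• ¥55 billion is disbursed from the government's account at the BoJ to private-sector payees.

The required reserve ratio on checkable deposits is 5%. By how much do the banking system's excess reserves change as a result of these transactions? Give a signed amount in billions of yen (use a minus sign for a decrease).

-¥27.55 billion

Asset sale (to non-banks) ¥84 billion: reserves −¥84B, deposits −¥84B.
Government spending ¥55 billion: reserves +¥55B, deposits +¥55B.
Totals: Δreserves = −¥29B, Δdeposits = −¥29B.
Δrequired reserves = 5% × −¥29B = −¥1.45B.
Δexcess reserves = Δreserves − Δrequired = −¥29B − (−¥1.45B) = -¥27.55 billion.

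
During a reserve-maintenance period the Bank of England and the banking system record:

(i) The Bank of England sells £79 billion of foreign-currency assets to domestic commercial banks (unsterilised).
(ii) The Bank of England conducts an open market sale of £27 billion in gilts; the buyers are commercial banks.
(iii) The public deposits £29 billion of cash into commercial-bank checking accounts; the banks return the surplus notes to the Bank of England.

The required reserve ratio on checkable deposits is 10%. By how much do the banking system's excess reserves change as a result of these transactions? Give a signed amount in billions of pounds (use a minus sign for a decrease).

-£79.9 billion

FX sale £79 billion: reserves −£79B, deposits 0.
OMO sale (to banks) £27 billion: reserves −£27B, deposits 0.
Currency deposit £29 billion: reserves +£29B, deposits +£29B.
Totals: Δreserves = −£77B, Δdeposits = +£29B.
Δrequired reserves = 10% × +£29B = +£2.9B.
Δexcess reserves = Δreserves − Δrequired = −£77B − (+£2.9B) = -£79.9 billion.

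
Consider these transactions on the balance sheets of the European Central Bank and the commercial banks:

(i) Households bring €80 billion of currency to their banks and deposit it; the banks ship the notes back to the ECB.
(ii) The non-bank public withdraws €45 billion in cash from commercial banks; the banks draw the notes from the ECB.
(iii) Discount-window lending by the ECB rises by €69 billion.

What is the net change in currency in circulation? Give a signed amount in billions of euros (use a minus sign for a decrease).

Currency deposit €80 billion: notes return to the central bank → −€80B.
Currency withdrawal €45 billion: notes leave the central bank → +€45B.
Discount-window loan €69 billion: no currency enters or leaves circulation → 0.
Net: −80 + 45 + 0 = -€35 billion.

-€35 billion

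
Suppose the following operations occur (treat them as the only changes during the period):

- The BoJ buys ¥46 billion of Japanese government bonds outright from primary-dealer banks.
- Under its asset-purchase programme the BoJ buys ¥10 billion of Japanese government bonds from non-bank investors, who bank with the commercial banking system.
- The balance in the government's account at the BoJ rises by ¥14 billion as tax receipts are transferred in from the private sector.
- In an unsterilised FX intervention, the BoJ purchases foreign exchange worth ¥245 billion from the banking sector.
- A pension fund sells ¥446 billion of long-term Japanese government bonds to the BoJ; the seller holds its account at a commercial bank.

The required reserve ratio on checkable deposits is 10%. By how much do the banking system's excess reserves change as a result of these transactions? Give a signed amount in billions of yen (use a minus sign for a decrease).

OMO purchase (from banks) ¥46 billion: reserves +¥46B, deposits 0.
Asset purchase (from non-banks) ¥10 billion: reserves +¥10B, deposits +¥10B.
Government account inflow ¥14 billion: reserves −¥14B, deposits −¥14B.
FX purchase ¥245 billion: reserves +¥245B, deposits 0.
Asset purchase (from non-banks) ¥446 billion: reserves +¥446B, deposits +¥446B.
Totals: Δreserves = +¥733B, Δdeposits = +¥442B.
Δrequired reserves = 10% × +¥442B = +¥44.2B.
Δexcess reserves = Δreserves − Δrequired = +¥733B − (+¥44.2B) = +¥688.8 billion.

+¥688.8 billion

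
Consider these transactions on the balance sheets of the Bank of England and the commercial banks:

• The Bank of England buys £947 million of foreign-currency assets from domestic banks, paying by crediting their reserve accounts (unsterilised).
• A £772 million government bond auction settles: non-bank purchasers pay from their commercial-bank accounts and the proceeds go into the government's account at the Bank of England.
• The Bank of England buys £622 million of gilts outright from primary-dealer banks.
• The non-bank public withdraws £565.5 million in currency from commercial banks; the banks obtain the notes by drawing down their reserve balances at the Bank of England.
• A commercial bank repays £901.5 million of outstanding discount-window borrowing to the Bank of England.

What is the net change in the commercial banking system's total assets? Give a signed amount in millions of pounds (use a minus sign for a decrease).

-£2239 million

FX purchase £947 million: just an asset swap on bank balance sheets → 0.
Government account inflow £772 million: bank balance sheets shrink → −£772M.
OMO purchase (from banks) £622 million: just an asset swap on bank balance sheets → 0.
Currency withdrawal £565.5 million: bank balance sheets shrink → −£565.5M.
Discount-window repayment £901.5 million: bank balance sheets shrink → −£901.5M.
Net: 0 − 772 + 0 − 565.5 − 901.5 = -£2239 million.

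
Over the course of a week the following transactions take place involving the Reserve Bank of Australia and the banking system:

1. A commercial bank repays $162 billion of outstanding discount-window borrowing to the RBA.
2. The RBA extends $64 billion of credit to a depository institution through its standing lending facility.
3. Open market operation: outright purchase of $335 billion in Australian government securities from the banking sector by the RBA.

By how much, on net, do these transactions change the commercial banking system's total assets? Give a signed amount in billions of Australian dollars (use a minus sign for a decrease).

RBA balance sheet:
  Assets:      Securities +$335B, Loans to banks −$98B
  Liabilities: Bank reserves +$237B
Commercial banking system:
  Assets:      Reserves at CB +$237B, Securities −$335B
  Liabilities: Borrowings from CB −$98B
Change in total bank assets = -$98 billion.

-$98 billion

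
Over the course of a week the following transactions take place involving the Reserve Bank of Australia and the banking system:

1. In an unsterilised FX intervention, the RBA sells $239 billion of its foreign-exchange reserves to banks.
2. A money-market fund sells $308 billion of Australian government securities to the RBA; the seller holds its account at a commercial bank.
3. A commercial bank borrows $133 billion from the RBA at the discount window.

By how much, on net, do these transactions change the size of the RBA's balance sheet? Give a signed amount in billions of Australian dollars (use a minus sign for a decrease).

+$202 billion

RBA balance sheet:
  Assets:      Securities +$308B, Loans to banks +$133B, Foreign assets −$239B
  Liabilities: Bank reserves +$202B
Change in total RBA assets = +$202 billion.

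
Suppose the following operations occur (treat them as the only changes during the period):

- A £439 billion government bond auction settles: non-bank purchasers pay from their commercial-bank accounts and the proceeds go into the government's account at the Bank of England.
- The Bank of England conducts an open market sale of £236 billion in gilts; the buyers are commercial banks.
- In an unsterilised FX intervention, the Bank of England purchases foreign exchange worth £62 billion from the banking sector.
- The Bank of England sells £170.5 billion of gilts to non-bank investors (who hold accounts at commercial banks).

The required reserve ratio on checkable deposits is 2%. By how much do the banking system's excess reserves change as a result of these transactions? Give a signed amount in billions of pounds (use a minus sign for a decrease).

Government account inflow £439 billion: reserves −£439B, deposits −£439B.
OMO sale (to banks) £236 billion: reserves −£236B, deposits 0.
FX purchase £62 billion: reserves +£62B, deposits 0.
Asset sale (to non-banks) £170.5 billion: reserves −£170.5B, deposits −£170.5B.
Totals: Δreserves = −£783.5B, Δdeposits = −£609.5B.
Δrequired reserves = 2% × −£609.5B = −£12.19B.
Δexcess reserves = Δreserves − Δrequired = −£783.5B − (−£12.19B) = -£771.31 billion.

-£771.31 billion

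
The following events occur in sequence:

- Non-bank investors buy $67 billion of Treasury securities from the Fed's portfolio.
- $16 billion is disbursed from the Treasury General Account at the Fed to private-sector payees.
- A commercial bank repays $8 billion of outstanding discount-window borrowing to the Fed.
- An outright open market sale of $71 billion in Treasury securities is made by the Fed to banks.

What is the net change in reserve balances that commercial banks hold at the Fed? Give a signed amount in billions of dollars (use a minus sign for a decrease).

-$130 billion

Asset sale (to non-banks) $67 billion: the non-bank buyers' banks settle from reserves → −$67B.
Government spending $16 billion: government payments flow into bank reserve accounts → +$16B.
Discount-window repayment $8 billion: repayment is debited from reserves → −$8B.
OMO sale (to banks) $71 billion: the buying banks pay out of their reserve balances → −$71B.
Net: −67 + 16 − 8 − 71 = -$130 billion.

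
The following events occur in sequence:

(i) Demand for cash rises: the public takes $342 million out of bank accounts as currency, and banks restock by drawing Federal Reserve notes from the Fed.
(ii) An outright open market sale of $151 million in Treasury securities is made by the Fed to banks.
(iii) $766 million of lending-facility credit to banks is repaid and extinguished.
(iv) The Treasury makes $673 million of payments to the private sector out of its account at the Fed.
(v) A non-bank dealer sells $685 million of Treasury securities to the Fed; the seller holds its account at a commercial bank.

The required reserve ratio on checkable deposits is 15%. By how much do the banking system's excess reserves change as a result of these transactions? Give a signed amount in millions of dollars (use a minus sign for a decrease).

-$53.4 million

Currency withdrawal $342 million: reserves −$342M, deposits −$342M.
OMO sale (to banks) $151 million: reserves −$151M, deposits 0.
Discount-window repayment $766 million: reserves −$766M, deposits 0.
Government spending $673 million: reserves +$673M, deposits +$673M.
Asset purchase (from non-banks) $685 million: reserves +$685M, deposits +$685M.
Totals: Δreserves = +$99M, Δdeposits = +$1016M.
Δrequired reserves = 15% × +$1016M = +$152.4M.
Δexcess reserves = Δreserves − Δrequired = +$99M − (+$152.4M) = -$53.4 million.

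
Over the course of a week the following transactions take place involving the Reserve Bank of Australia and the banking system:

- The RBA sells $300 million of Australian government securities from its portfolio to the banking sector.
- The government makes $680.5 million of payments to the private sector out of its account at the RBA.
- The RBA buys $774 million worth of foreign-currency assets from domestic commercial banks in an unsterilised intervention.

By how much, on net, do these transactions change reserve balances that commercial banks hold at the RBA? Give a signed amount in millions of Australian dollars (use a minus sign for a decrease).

+$1154.5 million

RBA balance sheet:
  Assets:      Securities −$300M, Foreign assets +$774M
  Liabilities: Bank reserves +$1154.5M, Government deposits −$680.5M
So the change in reserve balances that commercial banks hold at the RBA is +$1154.5 million.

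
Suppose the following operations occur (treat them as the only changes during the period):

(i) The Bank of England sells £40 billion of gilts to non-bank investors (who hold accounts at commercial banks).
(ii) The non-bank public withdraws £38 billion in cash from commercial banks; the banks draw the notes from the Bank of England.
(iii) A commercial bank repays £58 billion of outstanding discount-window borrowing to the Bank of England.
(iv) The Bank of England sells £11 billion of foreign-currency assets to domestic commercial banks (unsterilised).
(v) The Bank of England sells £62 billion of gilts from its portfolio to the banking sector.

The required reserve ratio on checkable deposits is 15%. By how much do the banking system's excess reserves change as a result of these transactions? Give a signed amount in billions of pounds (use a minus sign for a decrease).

-£197.3 billion

Asset sale (to non-banks) £40 billion: reserves −£40B, deposits −£40B.
Currency withdrawal £38 billion: reserves −£38B, deposits −£38B.
Discount-window repayment £58 billion: reserves −£58B, deposits 0.
FX sale £11 billion: reserves −£11B, deposits 0.
OMO sale (to banks) £62 billion: reserves −£62B, deposits 0.
Totals: Δreserves = −£209B, Δdeposits = −£78B.
Δrequired reserves = 15% × −£78B = −£11.7B.
Δexcess reserves = Δreserves − Δrequired = −£209B − (−£11.7B) = -£197.3 billion.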